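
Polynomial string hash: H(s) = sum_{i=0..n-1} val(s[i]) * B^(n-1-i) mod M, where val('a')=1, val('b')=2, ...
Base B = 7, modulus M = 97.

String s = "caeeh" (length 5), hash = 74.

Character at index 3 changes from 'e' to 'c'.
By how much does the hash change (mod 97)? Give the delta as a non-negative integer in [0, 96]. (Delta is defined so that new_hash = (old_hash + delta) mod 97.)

Answer: 83

Derivation:
Delta formula: (val(new) - val(old)) * B^(n-1-k) mod M
  val('c') - val('e') = 3 - 5 = -2
  B^(n-1-k) = 7^1 mod 97 = 7
  Delta = -2 * 7 mod 97 = 83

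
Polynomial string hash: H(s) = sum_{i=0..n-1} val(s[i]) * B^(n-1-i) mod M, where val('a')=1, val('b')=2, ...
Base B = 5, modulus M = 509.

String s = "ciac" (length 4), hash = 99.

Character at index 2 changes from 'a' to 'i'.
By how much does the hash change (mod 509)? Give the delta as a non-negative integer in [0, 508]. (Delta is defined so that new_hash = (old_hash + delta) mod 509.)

Answer: 40

Derivation:
Delta formula: (val(new) - val(old)) * B^(n-1-k) mod M
  val('i') - val('a') = 9 - 1 = 8
  B^(n-1-k) = 5^1 mod 509 = 5
  Delta = 8 * 5 mod 509 = 40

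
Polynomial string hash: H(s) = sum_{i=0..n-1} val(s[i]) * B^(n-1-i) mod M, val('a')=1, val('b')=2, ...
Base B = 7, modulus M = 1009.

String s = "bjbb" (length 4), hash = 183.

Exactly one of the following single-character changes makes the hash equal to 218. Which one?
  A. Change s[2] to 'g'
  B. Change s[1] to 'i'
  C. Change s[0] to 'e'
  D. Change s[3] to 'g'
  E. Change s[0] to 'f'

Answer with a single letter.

Option A: s[2]='b'->'g', delta=(7-2)*7^1 mod 1009 = 35, hash=183+35 mod 1009 = 218 <-- target
Option B: s[1]='j'->'i', delta=(9-10)*7^2 mod 1009 = 960, hash=183+960 mod 1009 = 134
Option C: s[0]='b'->'e', delta=(5-2)*7^3 mod 1009 = 20, hash=183+20 mod 1009 = 203
Option D: s[3]='b'->'g', delta=(7-2)*7^0 mod 1009 = 5, hash=183+5 mod 1009 = 188
Option E: s[0]='b'->'f', delta=(6-2)*7^3 mod 1009 = 363, hash=183+363 mod 1009 = 546

Answer: A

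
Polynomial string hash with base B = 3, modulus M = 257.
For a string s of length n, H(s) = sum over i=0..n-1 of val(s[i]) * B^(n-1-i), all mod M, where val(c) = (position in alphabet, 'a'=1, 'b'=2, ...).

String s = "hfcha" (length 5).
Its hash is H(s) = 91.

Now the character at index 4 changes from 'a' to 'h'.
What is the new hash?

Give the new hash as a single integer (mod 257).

val('a') = 1, val('h') = 8
Position k = 4, exponent = n-1-k = 0
B^0 mod M = 3^0 mod 257 = 1
Delta = (8 - 1) * 1 mod 257 = 7
New hash = (91 + 7) mod 257 = 98

Answer: 98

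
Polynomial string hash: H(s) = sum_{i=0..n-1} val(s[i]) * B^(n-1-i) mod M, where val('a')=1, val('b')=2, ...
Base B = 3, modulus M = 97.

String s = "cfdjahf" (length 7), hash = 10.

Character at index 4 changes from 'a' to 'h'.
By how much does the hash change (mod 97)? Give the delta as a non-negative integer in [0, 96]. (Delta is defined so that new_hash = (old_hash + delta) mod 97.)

Answer: 63

Derivation:
Delta formula: (val(new) - val(old)) * B^(n-1-k) mod M
  val('h') - val('a') = 8 - 1 = 7
  B^(n-1-k) = 3^2 mod 97 = 9
  Delta = 7 * 9 mod 97 = 63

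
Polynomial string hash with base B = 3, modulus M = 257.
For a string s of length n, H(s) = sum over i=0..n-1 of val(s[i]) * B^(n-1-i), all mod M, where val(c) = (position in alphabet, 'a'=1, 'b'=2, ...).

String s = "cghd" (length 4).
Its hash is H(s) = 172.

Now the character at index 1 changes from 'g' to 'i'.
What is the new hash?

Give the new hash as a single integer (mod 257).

val('g') = 7, val('i') = 9
Position k = 1, exponent = n-1-k = 2
B^2 mod M = 3^2 mod 257 = 9
Delta = (9 - 7) * 9 mod 257 = 18
New hash = (172 + 18) mod 257 = 190

Answer: 190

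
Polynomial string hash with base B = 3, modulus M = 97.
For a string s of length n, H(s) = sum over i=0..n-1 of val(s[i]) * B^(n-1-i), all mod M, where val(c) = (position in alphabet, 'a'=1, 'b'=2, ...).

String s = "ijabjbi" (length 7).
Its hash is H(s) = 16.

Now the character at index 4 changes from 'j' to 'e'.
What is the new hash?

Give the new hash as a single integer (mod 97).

Answer: 68

Derivation:
val('j') = 10, val('e') = 5
Position k = 4, exponent = n-1-k = 2
B^2 mod M = 3^2 mod 97 = 9
Delta = (5 - 10) * 9 mod 97 = 52
New hash = (16 + 52) mod 97 = 68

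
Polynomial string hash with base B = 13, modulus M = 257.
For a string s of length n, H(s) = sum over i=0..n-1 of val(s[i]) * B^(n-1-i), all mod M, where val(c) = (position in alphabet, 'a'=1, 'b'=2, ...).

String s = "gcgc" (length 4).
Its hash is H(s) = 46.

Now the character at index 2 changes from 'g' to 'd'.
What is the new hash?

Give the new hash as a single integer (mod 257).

val('g') = 7, val('d') = 4
Position k = 2, exponent = n-1-k = 1
B^1 mod M = 13^1 mod 257 = 13
Delta = (4 - 7) * 13 mod 257 = 218
New hash = (46 + 218) mod 257 = 7

Answer: 7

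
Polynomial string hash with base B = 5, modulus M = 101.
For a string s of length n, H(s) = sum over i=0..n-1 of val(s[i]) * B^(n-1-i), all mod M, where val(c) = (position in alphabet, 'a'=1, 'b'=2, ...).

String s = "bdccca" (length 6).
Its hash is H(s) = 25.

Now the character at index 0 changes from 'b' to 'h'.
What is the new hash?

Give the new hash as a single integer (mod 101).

val('b') = 2, val('h') = 8
Position k = 0, exponent = n-1-k = 5
B^5 mod M = 5^5 mod 101 = 95
Delta = (8 - 2) * 95 mod 101 = 65
New hash = (25 + 65) mod 101 = 90

Answer: 90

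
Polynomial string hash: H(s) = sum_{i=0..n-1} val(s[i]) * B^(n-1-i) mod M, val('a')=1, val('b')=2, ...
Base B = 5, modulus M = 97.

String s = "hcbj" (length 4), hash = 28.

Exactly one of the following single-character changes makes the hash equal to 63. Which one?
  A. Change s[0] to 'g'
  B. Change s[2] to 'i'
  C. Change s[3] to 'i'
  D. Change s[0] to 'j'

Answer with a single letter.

Option A: s[0]='h'->'g', delta=(7-8)*5^3 mod 97 = 69, hash=28+69 mod 97 = 0
Option B: s[2]='b'->'i', delta=(9-2)*5^1 mod 97 = 35, hash=28+35 mod 97 = 63 <-- target
Option C: s[3]='j'->'i', delta=(9-10)*5^0 mod 97 = 96, hash=28+96 mod 97 = 27
Option D: s[0]='h'->'j', delta=(10-8)*5^3 mod 97 = 56, hash=28+56 mod 97 = 84

Answer: B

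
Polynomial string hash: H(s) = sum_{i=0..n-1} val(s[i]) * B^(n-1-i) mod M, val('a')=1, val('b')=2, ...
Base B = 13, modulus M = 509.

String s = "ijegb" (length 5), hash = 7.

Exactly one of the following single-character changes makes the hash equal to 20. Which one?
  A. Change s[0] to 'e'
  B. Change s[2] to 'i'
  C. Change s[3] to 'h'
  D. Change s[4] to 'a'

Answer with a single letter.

Answer: C

Derivation:
Option A: s[0]='i'->'e', delta=(5-9)*13^4 mod 509 = 281, hash=7+281 mod 509 = 288
Option B: s[2]='e'->'i', delta=(9-5)*13^2 mod 509 = 167, hash=7+167 mod 509 = 174
Option C: s[3]='g'->'h', delta=(8-7)*13^1 mod 509 = 13, hash=7+13 mod 509 = 20 <-- target
Option D: s[4]='b'->'a', delta=(1-2)*13^0 mod 509 = 508, hash=7+508 mod 509 = 6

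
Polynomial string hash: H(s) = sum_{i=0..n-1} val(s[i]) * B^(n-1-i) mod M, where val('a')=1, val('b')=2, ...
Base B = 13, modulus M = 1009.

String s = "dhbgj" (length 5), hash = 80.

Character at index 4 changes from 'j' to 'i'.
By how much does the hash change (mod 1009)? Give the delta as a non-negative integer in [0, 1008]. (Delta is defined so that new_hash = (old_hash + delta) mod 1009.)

Delta formula: (val(new) - val(old)) * B^(n-1-k) mod M
  val('i') - val('j') = 9 - 10 = -1
  B^(n-1-k) = 13^0 mod 1009 = 1
  Delta = -1 * 1 mod 1009 = 1008

Answer: 1008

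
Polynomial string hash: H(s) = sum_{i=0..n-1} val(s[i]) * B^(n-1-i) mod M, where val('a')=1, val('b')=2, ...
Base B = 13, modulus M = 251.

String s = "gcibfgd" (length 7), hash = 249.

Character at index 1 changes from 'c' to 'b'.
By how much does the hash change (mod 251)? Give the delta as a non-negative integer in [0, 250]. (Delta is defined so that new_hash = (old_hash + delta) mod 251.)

Delta formula: (val(new) - val(old)) * B^(n-1-k) mod M
  val('b') - val('c') = 2 - 3 = -1
  B^(n-1-k) = 13^5 mod 251 = 64
  Delta = -1 * 64 mod 251 = 187

Answer: 187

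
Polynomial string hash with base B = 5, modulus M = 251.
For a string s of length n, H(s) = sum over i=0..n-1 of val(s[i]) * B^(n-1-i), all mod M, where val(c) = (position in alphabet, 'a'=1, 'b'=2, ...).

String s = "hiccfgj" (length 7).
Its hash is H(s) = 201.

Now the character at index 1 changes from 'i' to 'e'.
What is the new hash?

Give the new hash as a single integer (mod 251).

val('i') = 9, val('e') = 5
Position k = 1, exponent = n-1-k = 5
B^5 mod M = 5^5 mod 251 = 113
Delta = (5 - 9) * 113 mod 251 = 50
New hash = (201 + 50) mod 251 = 0

Answer: 0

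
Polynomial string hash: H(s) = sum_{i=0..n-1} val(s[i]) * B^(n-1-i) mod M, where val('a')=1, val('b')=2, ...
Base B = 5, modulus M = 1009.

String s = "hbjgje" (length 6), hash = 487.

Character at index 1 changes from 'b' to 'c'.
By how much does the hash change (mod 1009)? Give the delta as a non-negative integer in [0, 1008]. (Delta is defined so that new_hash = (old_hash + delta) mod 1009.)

Answer: 625

Derivation:
Delta formula: (val(new) - val(old)) * B^(n-1-k) mod M
  val('c') - val('b') = 3 - 2 = 1
  B^(n-1-k) = 5^4 mod 1009 = 625
  Delta = 1 * 625 mod 1009 = 625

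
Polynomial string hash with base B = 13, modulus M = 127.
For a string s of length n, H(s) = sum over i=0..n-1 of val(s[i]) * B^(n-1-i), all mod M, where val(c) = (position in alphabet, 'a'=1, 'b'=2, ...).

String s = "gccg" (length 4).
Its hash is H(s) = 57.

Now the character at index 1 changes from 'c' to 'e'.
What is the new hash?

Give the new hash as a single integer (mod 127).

Answer: 14

Derivation:
val('c') = 3, val('e') = 5
Position k = 1, exponent = n-1-k = 2
B^2 mod M = 13^2 mod 127 = 42
Delta = (5 - 3) * 42 mod 127 = 84
New hash = (57 + 84) mod 127 = 14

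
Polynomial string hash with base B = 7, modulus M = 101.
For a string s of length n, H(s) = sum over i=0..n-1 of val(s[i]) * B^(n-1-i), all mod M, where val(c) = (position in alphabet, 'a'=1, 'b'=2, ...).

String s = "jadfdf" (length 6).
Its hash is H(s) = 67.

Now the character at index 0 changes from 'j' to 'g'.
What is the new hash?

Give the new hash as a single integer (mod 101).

val('j') = 10, val('g') = 7
Position k = 0, exponent = n-1-k = 5
B^5 mod M = 7^5 mod 101 = 41
Delta = (7 - 10) * 41 mod 101 = 79
New hash = (67 + 79) mod 101 = 45

Answer: 45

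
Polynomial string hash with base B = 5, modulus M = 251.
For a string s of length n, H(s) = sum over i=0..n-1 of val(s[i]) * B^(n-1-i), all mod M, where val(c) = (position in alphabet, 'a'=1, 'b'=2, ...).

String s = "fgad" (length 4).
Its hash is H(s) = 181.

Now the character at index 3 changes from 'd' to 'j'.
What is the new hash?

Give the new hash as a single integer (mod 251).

val('d') = 4, val('j') = 10
Position k = 3, exponent = n-1-k = 0
B^0 mod M = 5^0 mod 251 = 1
Delta = (10 - 4) * 1 mod 251 = 6
New hash = (181 + 6) mod 251 = 187

Answer: 187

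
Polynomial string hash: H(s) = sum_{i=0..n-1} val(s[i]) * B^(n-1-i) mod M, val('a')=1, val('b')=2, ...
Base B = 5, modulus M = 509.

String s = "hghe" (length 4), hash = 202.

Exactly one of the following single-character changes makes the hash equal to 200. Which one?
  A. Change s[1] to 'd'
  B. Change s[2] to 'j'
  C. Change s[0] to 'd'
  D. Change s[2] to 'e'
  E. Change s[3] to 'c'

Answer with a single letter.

Answer: E

Derivation:
Option A: s[1]='g'->'d', delta=(4-7)*5^2 mod 509 = 434, hash=202+434 mod 509 = 127
Option B: s[2]='h'->'j', delta=(10-8)*5^1 mod 509 = 10, hash=202+10 mod 509 = 212
Option C: s[0]='h'->'d', delta=(4-8)*5^3 mod 509 = 9, hash=202+9 mod 509 = 211
Option D: s[2]='h'->'e', delta=(5-8)*5^1 mod 509 = 494, hash=202+494 mod 509 = 187
Option E: s[3]='e'->'c', delta=(3-5)*5^0 mod 509 = 507, hash=202+507 mod 509 = 200 <-- target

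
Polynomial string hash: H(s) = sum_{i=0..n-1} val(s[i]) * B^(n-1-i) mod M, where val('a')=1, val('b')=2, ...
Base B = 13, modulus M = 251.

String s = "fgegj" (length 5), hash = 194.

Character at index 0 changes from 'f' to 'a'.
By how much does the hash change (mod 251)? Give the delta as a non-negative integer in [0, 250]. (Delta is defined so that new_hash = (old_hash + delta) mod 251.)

Delta formula: (val(new) - val(old)) * B^(n-1-k) mod M
  val('a') - val('f') = 1 - 6 = -5
  B^(n-1-k) = 13^4 mod 251 = 198
  Delta = -5 * 198 mod 251 = 14

Answer: 14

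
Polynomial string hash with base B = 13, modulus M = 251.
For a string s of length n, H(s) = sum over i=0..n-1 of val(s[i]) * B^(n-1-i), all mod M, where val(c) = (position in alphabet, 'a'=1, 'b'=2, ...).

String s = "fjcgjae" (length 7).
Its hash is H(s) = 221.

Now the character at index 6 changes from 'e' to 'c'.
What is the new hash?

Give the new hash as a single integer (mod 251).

Answer: 219

Derivation:
val('e') = 5, val('c') = 3
Position k = 6, exponent = n-1-k = 0
B^0 mod M = 13^0 mod 251 = 1
Delta = (3 - 5) * 1 mod 251 = 249
New hash = (221 + 249) mod 251 = 219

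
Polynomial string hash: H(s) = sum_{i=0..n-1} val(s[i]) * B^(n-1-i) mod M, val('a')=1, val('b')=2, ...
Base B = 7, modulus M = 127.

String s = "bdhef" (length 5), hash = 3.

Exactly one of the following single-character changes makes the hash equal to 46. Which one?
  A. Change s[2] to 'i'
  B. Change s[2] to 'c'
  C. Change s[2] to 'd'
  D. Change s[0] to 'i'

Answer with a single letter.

Answer: D

Derivation:
Option A: s[2]='h'->'i', delta=(9-8)*7^2 mod 127 = 49, hash=3+49 mod 127 = 52
Option B: s[2]='h'->'c', delta=(3-8)*7^2 mod 127 = 9, hash=3+9 mod 127 = 12
Option C: s[2]='h'->'d', delta=(4-8)*7^2 mod 127 = 58, hash=3+58 mod 127 = 61
Option D: s[0]='b'->'i', delta=(9-2)*7^4 mod 127 = 43, hash=3+43 mod 127 = 46 <-- target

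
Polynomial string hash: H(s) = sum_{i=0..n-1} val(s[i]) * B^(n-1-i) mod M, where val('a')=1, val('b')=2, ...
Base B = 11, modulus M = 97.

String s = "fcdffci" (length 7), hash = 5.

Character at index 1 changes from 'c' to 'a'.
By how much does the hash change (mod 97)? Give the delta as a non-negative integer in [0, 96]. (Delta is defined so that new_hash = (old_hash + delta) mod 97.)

Delta formula: (val(new) - val(old)) * B^(n-1-k) mod M
  val('a') - val('c') = 1 - 3 = -2
  B^(n-1-k) = 11^5 mod 97 = 31
  Delta = -2 * 31 mod 97 = 35

Answer: 35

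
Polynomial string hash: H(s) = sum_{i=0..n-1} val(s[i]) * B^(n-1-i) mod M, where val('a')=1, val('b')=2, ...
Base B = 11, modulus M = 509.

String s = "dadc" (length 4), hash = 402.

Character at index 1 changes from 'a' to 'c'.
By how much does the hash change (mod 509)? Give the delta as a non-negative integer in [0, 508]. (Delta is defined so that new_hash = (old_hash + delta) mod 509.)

Delta formula: (val(new) - val(old)) * B^(n-1-k) mod M
  val('c') - val('a') = 3 - 1 = 2
  B^(n-1-k) = 11^2 mod 509 = 121
  Delta = 2 * 121 mod 509 = 242

Answer: 242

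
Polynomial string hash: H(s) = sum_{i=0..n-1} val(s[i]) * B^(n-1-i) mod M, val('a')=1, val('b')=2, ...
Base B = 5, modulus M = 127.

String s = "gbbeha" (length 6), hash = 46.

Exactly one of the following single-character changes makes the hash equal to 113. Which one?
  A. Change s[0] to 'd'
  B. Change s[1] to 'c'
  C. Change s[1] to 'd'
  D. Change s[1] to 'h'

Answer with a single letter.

Answer: D

Derivation:
Option A: s[0]='g'->'d', delta=(4-7)*5^5 mod 127 = 23, hash=46+23 mod 127 = 69
Option B: s[1]='b'->'c', delta=(3-2)*5^4 mod 127 = 117, hash=46+117 mod 127 = 36
Option C: s[1]='b'->'d', delta=(4-2)*5^4 mod 127 = 107, hash=46+107 mod 127 = 26
Option D: s[1]='b'->'h', delta=(8-2)*5^4 mod 127 = 67, hash=46+67 mod 127 = 113 <-- target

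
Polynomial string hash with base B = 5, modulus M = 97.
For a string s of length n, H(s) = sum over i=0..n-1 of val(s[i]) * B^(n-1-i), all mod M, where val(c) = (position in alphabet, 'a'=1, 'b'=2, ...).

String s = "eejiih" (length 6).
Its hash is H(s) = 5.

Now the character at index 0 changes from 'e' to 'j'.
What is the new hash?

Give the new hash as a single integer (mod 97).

Answer: 13

Derivation:
val('e') = 5, val('j') = 10
Position k = 0, exponent = n-1-k = 5
B^5 mod M = 5^5 mod 97 = 21
Delta = (10 - 5) * 21 mod 97 = 8
New hash = (5 + 8) mod 97 = 13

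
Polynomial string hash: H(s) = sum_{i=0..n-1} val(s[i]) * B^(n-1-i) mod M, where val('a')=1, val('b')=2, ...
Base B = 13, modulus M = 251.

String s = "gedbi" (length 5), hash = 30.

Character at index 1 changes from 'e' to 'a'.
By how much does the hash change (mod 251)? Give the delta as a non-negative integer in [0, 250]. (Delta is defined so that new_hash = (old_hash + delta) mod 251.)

Delta formula: (val(new) - val(old)) * B^(n-1-k) mod M
  val('a') - val('e') = 1 - 5 = -4
  B^(n-1-k) = 13^3 mod 251 = 189
  Delta = -4 * 189 mod 251 = 248

Answer: 248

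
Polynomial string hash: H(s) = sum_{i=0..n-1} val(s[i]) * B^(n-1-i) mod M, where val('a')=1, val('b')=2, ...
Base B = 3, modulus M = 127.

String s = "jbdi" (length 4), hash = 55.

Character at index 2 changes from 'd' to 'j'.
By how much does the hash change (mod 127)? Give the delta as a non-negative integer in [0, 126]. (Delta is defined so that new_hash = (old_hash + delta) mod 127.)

Answer: 18

Derivation:
Delta formula: (val(new) - val(old)) * B^(n-1-k) mod M
  val('j') - val('d') = 10 - 4 = 6
  B^(n-1-k) = 3^1 mod 127 = 3
  Delta = 6 * 3 mod 127 = 18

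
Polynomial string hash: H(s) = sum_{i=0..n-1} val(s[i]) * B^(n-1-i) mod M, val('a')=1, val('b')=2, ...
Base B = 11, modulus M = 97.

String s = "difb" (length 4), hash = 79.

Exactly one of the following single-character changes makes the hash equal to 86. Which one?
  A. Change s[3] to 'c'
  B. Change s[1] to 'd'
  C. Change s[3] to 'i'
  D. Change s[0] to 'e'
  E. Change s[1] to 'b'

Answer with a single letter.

Answer: C

Derivation:
Option A: s[3]='b'->'c', delta=(3-2)*11^0 mod 97 = 1, hash=79+1 mod 97 = 80
Option B: s[1]='i'->'d', delta=(4-9)*11^2 mod 97 = 74, hash=79+74 mod 97 = 56
Option C: s[3]='b'->'i', delta=(9-2)*11^0 mod 97 = 7, hash=79+7 mod 97 = 86 <-- target
Option D: s[0]='d'->'e', delta=(5-4)*11^3 mod 97 = 70, hash=79+70 mod 97 = 52
Option E: s[1]='i'->'b', delta=(2-9)*11^2 mod 97 = 26, hash=79+26 mod 97 = 8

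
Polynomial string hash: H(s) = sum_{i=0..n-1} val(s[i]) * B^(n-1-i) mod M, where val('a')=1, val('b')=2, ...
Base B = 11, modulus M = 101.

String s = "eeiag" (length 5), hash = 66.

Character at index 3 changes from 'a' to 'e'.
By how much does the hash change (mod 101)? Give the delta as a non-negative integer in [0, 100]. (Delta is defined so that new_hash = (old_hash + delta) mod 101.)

Answer: 44

Derivation:
Delta formula: (val(new) - val(old)) * B^(n-1-k) mod M
  val('e') - val('a') = 5 - 1 = 4
  B^(n-1-k) = 11^1 mod 101 = 11
  Delta = 4 * 11 mod 101 = 44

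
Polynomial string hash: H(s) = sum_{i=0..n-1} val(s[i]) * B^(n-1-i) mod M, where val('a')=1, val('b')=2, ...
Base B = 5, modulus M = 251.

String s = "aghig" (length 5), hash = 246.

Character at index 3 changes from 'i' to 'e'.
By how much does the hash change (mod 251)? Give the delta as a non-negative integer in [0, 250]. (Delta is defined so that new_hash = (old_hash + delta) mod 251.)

Answer: 231

Derivation:
Delta formula: (val(new) - val(old)) * B^(n-1-k) mod M
  val('e') - val('i') = 5 - 9 = -4
  B^(n-1-k) = 5^1 mod 251 = 5
  Delta = -4 * 5 mod 251 = 231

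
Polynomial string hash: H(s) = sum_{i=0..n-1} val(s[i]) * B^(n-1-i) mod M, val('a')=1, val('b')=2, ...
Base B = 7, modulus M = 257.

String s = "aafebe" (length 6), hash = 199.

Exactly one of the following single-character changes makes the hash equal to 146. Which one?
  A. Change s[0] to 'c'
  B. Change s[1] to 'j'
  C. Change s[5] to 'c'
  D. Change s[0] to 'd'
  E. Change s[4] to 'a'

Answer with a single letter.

Answer: A

Derivation:
Option A: s[0]='a'->'c', delta=(3-1)*7^5 mod 257 = 204, hash=199+204 mod 257 = 146 <-- target
Option B: s[1]='a'->'j', delta=(10-1)*7^4 mod 257 = 21, hash=199+21 mod 257 = 220
Option C: s[5]='e'->'c', delta=(3-5)*7^0 mod 257 = 255, hash=199+255 mod 257 = 197
Option D: s[0]='a'->'d', delta=(4-1)*7^5 mod 257 = 49, hash=199+49 mod 257 = 248
Option E: s[4]='b'->'a', delta=(1-2)*7^1 mod 257 = 250, hash=199+250 mod 257 = 192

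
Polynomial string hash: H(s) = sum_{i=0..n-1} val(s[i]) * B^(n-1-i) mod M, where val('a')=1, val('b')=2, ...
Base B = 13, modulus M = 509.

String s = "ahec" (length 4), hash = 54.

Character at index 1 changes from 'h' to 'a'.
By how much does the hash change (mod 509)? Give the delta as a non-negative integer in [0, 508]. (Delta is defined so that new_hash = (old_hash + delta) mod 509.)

Answer: 344

Derivation:
Delta formula: (val(new) - val(old)) * B^(n-1-k) mod M
  val('a') - val('h') = 1 - 8 = -7
  B^(n-1-k) = 13^2 mod 509 = 169
  Delta = -7 * 169 mod 509 = 344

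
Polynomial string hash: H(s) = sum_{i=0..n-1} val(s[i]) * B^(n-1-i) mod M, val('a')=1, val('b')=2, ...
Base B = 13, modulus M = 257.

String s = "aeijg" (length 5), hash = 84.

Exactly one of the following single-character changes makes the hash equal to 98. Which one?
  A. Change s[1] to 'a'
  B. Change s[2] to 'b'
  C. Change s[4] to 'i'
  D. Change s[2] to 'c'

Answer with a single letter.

Answer: D

Derivation:
Option A: s[1]='e'->'a', delta=(1-5)*13^3 mod 257 = 207, hash=84+207 mod 257 = 34
Option B: s[2]='i'->'b', delta=(2-9)*13^2 mod 257 = 102, hash=84+102 mod 257 = 186
Option C: s[4]='g'->'i', delta=(9-7)*13^0 mod 257 = 2, hash=84+2 mod 257 = 86
Option D: s[2]='i'->'c', delta=(3-9)*13^2 mod 257 = 14, hash=84+14 mod 257 = 98 <-- target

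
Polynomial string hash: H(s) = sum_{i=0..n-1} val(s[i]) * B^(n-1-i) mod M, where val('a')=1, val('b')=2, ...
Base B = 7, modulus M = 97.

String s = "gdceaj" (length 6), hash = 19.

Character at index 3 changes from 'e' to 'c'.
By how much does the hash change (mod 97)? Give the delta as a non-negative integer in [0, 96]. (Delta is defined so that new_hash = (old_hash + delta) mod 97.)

Delta formula: (val(new) - val(old)) * B^(n-1-k) mod M
  val('c') - val('e') = 3 - 5 = -2
  B^(n-1-k) = 7^2 mod 97 = 49
  Delta = -2 * 49 mod 97 = 96

Answer: 96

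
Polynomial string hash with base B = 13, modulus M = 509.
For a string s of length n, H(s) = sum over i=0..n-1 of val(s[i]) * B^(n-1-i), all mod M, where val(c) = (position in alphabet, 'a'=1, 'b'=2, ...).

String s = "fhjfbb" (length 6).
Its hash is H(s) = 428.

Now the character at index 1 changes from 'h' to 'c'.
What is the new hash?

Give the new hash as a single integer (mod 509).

Answer: 143

Derivation:
val('h') = 8, val('c') = 3
Position k = 1, exponent = n-1-k = 4
B^4 mod M = 13^4 mod 509 = 57
Delta = (3 - 8) * 57 mod 509 = 224
New hash = (428 + 224) mod 509 = 143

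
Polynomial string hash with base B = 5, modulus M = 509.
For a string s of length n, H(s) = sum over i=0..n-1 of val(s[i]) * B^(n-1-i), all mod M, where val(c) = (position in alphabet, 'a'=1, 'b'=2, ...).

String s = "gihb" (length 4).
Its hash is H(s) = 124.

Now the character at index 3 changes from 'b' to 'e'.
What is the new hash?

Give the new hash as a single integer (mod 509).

val('b') = 2, val('e') = 5
Position k = 3, exponent = n-1-k = 0
B^0 mod M = 5^0 mod 509 = 1
Delta = (5 - 2) * 1 mod 509 = 3
New hash = (124 + 3) mod 509 = 127

Answer: 127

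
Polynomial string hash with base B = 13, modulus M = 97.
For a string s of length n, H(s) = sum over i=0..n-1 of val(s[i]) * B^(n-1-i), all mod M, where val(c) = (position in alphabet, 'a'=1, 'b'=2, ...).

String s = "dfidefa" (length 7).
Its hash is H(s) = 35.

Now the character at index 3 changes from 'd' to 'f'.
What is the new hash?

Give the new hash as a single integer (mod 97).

Answer: 64

Derivation:
val('d') = 4, val('f') = 6
Position k = 3, exponent = n-1-k = 3
B^3 mod M = 13^3 mod 97 = 63
Delta = (6 - 4) * 63 mod 97 = 29
New hash = (35 + 29) mod 97 = 64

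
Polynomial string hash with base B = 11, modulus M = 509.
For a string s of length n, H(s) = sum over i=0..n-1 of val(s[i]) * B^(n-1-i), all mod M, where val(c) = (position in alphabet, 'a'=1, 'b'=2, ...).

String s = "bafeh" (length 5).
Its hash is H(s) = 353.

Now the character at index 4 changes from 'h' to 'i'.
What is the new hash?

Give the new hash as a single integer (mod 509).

Answer: 354

Derivation:
val('h') = 8, val('i') = 9
Position k = 4, exponent = n-1-k = 0
B^0 mod M = 11^0 mod 509 = 1
Delta = (9 - 8) * 1 mod 509 = 1
New hash = (353 + 1) mod 509 = 354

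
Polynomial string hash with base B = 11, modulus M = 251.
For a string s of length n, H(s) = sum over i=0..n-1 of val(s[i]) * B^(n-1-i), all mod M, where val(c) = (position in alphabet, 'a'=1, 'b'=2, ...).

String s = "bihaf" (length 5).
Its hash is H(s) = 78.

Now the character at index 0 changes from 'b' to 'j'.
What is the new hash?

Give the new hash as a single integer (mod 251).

Answer: 240

Derivation:
val('b') = 2, val('j') = 10
Position k = 0, exponent = n-1-k = 4
B^4 mod M = 11^4 mod 251 = 83
Delta = (10 - 2) * 83 mod 251 = 162
New hash = (78 + 162) mod 251 = 240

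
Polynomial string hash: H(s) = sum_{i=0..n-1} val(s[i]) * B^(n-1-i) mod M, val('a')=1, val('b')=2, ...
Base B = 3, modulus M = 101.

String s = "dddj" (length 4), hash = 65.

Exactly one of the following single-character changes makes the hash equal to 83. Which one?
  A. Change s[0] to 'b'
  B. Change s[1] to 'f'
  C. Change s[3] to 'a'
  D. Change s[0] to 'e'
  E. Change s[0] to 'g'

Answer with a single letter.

Answer: B

Derivation:
Option A: s[0]='d'->'b', delta=(2-4)*3^3 mod 101 = 47, hash=65+47 mod 101 = 11
Option B: s[1]='d'->'f', delta=(6-4)*3^2 mod 101 = 18, hash=65+18 mod 101 = 83 <-- target
Option C: s[3]='j'->'a', delta=(1-10)*3^0 mod 101 = 92, hash=65+92 mod 101 = 56
Option D: s[0]='d'->'e', delta=(5-4)*3^3 mod 101 = 27, hash=65+27 mod 101 = 92
Option E: s[0]='d'->'g', delta=(7-4)*3^3 mod 101 = 81, hash=65+81 mod 101 = 45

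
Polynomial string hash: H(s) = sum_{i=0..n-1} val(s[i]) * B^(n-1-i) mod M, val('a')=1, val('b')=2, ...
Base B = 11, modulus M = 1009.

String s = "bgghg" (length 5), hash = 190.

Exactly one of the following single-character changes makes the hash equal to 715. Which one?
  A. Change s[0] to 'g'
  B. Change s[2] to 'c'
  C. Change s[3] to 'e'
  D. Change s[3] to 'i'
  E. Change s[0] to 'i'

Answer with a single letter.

Option A: s[0]='b'->'g', delta=(7-2)*11^4 mod 1009 = 557, hash=190+557 mod 1009 = 747
Option B: s[2]='g'->'c', delta=(3-7)*11^2 mod 1009 = 525, hash=190+525 mod 1009 = 715 <-- target
Option C: s[3]='h'->'e', delta=(5-8)*11^1 mod 1009 = 976, hash=190+976 mod 1009 = 157
Option D: s[3]='h'->'i', delta=(9-8)*11^1 mod 1009 = 11, hash=190+11 mod 1009 = 201
Option E: s[0]='b'->'i', delta=(9-2)*11^4 mod 1009 = 578, hash=190+578 mod 1009 = 768

Answer: B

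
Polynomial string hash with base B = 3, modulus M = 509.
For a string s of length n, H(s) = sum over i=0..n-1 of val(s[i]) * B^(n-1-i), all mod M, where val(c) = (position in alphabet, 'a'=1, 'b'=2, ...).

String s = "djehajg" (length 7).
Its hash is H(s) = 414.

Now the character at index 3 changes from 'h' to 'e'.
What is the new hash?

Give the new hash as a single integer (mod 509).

val('h') = 8, val('e') = 5
Position k = 3, exponent = n-1-k = 3
B^3 mod M = 3^3 mod 509 = 27
Delta = (5 - 8) * 27 mod 509 = 428
New hash = (414 + 428) mod 509 = 333

Answer: 333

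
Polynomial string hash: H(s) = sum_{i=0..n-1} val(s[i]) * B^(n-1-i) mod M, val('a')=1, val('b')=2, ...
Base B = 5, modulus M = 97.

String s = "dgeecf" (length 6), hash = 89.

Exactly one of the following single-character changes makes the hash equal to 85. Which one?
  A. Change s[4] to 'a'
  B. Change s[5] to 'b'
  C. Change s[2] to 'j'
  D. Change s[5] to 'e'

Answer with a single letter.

Option A: s[4]='c'->'a', delta=(1-3)*5^1 mod 97 = 87, hash=89+87 mod 97 = 79
Option B: s[5]='f'->'b', delta=(2-6)*5^0 mod 97 = 93, hash=89+93 mod 97 = 85 <-- target
Option C: s[2]='e'->'j', delta=(10-5)*5^3 mod 97 = 43, hash=89+43 mod 97 = 35
Option D: s[5]='f'->'e', delta=(5-6)*5^0 mod 97 = 96, hash=89+96 mod 97 = 88

Answer: B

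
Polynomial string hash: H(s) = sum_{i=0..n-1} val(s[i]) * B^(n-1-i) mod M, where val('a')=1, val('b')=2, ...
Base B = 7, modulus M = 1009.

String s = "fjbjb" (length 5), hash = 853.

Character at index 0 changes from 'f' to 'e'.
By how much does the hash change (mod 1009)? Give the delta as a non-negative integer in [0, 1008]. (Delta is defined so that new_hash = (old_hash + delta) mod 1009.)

Answer: 626

Derivation:
Delta formula: (val(new) - val(old)) * B^(n-1-k) mod M
  val('e') - val('f') = 5 - 6 = -1
  B^(n-1-k) = 7^4 mod 1009 = 383
  Delta = -1 * 383 mod 1009 = 626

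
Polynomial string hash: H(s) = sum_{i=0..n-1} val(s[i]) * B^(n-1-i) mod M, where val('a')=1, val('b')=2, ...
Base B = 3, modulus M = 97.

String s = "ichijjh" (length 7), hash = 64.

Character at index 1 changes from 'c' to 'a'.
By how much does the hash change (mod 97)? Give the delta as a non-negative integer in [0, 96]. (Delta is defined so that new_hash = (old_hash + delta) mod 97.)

Delta formula: (val(new) - val(old)) * B^(n-1-k) mod M
  val('a') - val('c') = 1 - 3 = -2
  B^(n-1-k) = 3^5 mod 97 = 49
  Delta = -2 * 49 mod 97 = 96

Answer: 96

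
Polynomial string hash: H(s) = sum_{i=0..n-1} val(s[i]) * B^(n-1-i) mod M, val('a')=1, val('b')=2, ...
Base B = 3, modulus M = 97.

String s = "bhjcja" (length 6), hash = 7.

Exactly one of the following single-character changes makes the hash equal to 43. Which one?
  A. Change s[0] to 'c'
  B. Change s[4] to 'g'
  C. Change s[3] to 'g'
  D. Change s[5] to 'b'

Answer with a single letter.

Option A: s[0]='b'->'c', delta=(3-2)*3^5 mod 97 = 49, hash=7+49 mod 97 = 56
Option B: s[4]='j'->'g', delta=(7-10)*3^1 mod 97 = 88, hash=7+88 mod 97 = 95
Option C: s[3]='c'->'g', delta=(7-3)*3^2 mod 97 = 36, hash=7+36 mod 97 = 43 <-- target
Option D: s[5]='a'->'b', delta=(2-1)*3^0 mod 97 = 1, hash=7+1 mod 97 = 8

Answer: C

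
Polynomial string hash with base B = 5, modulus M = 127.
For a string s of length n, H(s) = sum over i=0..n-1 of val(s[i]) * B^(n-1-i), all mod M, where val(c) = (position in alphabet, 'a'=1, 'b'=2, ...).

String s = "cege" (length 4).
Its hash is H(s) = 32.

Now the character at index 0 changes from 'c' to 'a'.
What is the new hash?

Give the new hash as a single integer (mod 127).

val('c') = 3, val('a') = 1
Position k = 0, exponent = n-1-k = 3
B^3 mod M = 5^3 mod 127 = 125
Delta = (1 - 3) * 125 mod 127 = 4
New hash = (32 + 4) mod 127 = 36

Answer: 36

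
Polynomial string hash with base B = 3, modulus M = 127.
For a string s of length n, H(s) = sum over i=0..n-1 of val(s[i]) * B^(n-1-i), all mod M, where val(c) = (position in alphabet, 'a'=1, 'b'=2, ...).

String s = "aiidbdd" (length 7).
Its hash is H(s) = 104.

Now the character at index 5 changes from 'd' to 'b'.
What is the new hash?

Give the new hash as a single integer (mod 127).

Answer: 98

Derivation:
val('d') = 4, val('b') = 2
Position k = 5, exponent = n-1-k = 1
B^1 mod M = 3^1 mod 127 = 3
Delta = (2 - 4) * 3 mod 127 = 121
New hash = (104 + 121) mod 127 = 98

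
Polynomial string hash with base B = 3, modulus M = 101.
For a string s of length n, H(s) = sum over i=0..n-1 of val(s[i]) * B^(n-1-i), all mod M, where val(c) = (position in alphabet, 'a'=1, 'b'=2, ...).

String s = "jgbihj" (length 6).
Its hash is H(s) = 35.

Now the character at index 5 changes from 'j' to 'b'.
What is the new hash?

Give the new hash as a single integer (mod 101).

val('j') = 10, val('b') = 2
Position k = 5, exponent = n-1-k = 0
B^0 mod M = 3^0 mod 101 = 1
Delta = (2 - 10) * 1 mod 101 = 93
New hash = (35 + 93) mod 101 = 27

Answer: 27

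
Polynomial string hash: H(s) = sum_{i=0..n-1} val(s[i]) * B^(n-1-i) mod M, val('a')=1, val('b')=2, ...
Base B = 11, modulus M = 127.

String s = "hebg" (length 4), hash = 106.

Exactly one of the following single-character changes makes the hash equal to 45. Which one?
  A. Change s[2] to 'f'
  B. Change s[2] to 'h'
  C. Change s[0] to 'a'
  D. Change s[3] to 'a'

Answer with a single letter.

Answer: B

Derivation:
Option A: s[2]='b'->'f', delta=(6-2)*11^1 mod 127 = 44, hash=106+44 mod 127 = 23
Option B: s[2]='b'->'h', delta=(8-2)*11^1 mod 127 = 66, hash=106+66 mod 127 = 45 <-- target
Option C: s[0]='h'->'a', delta=(1-8)*11^3 mod 127 = 81, hash=106+81 mod 127 = 60
Option D: s[3]='g'->'a', delta=(1-7)*11^0 mod 127 = 121, hash=106+121 mod 127 = 100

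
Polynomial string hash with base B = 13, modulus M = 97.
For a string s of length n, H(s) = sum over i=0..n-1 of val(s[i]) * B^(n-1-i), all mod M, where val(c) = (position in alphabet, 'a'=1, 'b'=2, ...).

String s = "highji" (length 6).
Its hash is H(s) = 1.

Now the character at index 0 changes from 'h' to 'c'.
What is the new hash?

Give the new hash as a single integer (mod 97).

val('h') = 8, val('c') = 3
Position k = 0, exponent = n-1-k = 5
B^5 mod M = 13^5 mod 97 = 74
Delta = (3 - 8) * 74 mod 97 = 18
New hash = (1 + 18) mod 97 = 19

Answer: 19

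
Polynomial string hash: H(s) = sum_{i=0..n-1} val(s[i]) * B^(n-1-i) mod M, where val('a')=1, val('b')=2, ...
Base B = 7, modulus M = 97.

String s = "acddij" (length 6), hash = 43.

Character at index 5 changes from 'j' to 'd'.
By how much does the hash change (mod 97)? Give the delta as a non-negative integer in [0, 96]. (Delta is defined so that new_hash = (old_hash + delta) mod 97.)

Delta formula: (val(new) - val(old)) * B^(n-1-k) mod M
  val('d') - val('j') = 4 - 10 = -6
  B^(n-1-k) = 7^0 mod 97 = 1
  Delta = -6 * 1 mod 97 = 91

Answer: 91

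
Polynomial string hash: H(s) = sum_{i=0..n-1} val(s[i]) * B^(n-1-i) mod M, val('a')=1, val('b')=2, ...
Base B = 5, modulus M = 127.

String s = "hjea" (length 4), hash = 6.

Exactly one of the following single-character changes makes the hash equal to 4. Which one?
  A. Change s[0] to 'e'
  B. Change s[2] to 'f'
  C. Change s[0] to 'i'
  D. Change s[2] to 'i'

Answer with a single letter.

Answer: C

Derivation:
Option A: s[0]='h'->'e', delta=(5-8)*5^3 mod 127 = 6, hash=6+6 mod 127 = 12
Option B: s[2]='e'->'f', delta=(6-5)*5^1 mod 127 = 5, hash=6+5 mod 127 = 11
Option C: s[0]='h'->'i', delta=(9-8)*5^3 mod 127 = 125, hash=6+125 mod 127 = 4 <-- target
Option D: s[2]='e'->'i', delta=(9-5)*5^1 mod 127 = 20, hash=6+20 mod 127 = 26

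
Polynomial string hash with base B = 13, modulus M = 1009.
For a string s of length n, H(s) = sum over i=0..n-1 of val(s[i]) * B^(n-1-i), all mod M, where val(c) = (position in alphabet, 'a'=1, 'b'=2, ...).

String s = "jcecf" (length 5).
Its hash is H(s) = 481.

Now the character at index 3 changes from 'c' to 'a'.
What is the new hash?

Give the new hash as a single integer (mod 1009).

Answer: 455

Derivation:
val('c') = 3, val('a') = 1
Position k = 3, exponent = n-1-k = 1
B^1 mod M = 13^1 mod 1009 = 13
Delta = (1 - 3) * 13 mod 1009 = 983
New hash = (481 + 983) mod 1009 = 455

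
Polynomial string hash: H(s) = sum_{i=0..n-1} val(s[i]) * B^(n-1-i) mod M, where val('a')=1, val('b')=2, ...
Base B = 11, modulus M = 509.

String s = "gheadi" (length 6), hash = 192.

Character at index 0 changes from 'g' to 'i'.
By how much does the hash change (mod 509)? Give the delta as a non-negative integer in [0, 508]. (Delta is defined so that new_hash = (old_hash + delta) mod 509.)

Answer: 414

Derivation:
Delta formula: (val(new) - val(old)) * B^(n-1-k) mod M
  val('i') - val('g') = 9 - 7 = 2
  B^(n-1-k) = 11^5 mod 509 = 207
  Delta = 2 * 207 mod 509 = 414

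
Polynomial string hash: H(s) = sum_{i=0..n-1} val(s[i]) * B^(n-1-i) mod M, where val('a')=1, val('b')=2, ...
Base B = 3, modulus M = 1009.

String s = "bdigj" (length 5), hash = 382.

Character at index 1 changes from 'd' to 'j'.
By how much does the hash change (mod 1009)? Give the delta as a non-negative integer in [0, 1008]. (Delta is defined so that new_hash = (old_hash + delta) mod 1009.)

Answer: 162

Derivation:
Delta formula: (val(new) - val(old)) * B^(n-1-k) mod M
  val('j') - val('d') = 10 - 4 = 6
  B^(n-1-k) = 3^3 mod 1009 = 27
  Delta = 6 * 27 mod 1009 = 162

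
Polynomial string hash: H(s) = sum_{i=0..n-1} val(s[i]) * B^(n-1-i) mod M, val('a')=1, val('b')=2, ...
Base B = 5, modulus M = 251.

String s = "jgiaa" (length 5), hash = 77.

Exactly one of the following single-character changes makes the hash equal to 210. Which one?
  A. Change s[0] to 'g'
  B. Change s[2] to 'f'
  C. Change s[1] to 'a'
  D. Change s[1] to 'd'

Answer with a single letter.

Option A: s[0]='j'->'g', delta=(7-10)*5^4 mod 251 = 133, hash=77+133 mod 251 = 210 <-- target
Option B: s[2]='i'->'f', delta=(6-9)*5^2 mod 251 = 176, hash=77+176 mod 251 = 2
Option C: s[1]='g'->'a', delta=(1-7)*5^3 mod 251 = 3, hash=77+3 mod 251 = 80
Option D: s[1]='g'->'d', delta=(4-7)*5^3 mod 251 = 127, hash=77+127 mod 251 = 204

Answer: A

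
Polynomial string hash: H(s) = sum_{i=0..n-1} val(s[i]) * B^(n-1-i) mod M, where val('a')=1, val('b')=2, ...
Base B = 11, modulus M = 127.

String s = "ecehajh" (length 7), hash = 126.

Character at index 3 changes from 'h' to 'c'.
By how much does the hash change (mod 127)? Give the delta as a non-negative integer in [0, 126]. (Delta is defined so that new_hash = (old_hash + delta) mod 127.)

Answer: 76

Derivation:
Delta formula: (val(new) - val(old)) * B^(n-1-k) mod M
  val('c') - val('h') = 3 - 8 = -5
  B^(n-1-k) = 11^3 mod 127 = 61
  Delta = -5 * 61 mod 127 = 76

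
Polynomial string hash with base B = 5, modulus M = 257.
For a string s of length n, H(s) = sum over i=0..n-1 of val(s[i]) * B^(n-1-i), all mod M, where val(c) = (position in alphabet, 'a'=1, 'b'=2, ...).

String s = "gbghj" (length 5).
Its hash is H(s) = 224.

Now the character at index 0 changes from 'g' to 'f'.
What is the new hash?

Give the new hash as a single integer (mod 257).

Answer: 113

Derivation:
val('g') = 7, val('f') = 6
Position k = 0, exponent = n-1-k = 4
B^4 mod M = 5^4 mod 257 = 111
Delta = (6 - 7) * 111 mod 257 = 146
New hash = (224 + 146) mod 257 = 113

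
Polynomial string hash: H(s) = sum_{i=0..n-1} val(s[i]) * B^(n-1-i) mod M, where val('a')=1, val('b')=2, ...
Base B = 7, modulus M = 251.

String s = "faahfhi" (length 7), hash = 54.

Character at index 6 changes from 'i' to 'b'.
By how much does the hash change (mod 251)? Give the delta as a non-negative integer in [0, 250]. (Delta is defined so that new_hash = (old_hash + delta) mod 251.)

Delta formula: (val(new) - val(old)) * B^(n-1-k) mod M
  val('b') - val('i') = 2 - 9 = -7
  B^(n-1-k) = 7^0 mod 251 = 1
  Delta = -7 * 1 mod 251 = 244

Answer: 244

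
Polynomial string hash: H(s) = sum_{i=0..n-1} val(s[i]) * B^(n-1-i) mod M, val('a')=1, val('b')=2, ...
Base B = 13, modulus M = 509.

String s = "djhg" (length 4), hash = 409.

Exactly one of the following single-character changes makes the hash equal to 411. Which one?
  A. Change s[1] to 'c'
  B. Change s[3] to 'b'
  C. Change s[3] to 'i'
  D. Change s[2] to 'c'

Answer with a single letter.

Option A: s[1]='j'->'c', delta=(3-10)*13^2 mod 509 = 344, hash=409+344 mod 509 = 244
Option B: s[3]='g'->'b', delta=(2-7)*13^0 mod 509 = 504, hash=409+504 mod 509 = 404
Option C: s[3]='g'->'i', delta=(9-7)*13^0 mod 509 = 2, hash=409+2 mod 509 = 411 <-- target
Option D: s[2]='h'->'c', delta=(3-8)*13^1 mod 509 = 444, hash=409+444 mod 509 = 344

Answer: C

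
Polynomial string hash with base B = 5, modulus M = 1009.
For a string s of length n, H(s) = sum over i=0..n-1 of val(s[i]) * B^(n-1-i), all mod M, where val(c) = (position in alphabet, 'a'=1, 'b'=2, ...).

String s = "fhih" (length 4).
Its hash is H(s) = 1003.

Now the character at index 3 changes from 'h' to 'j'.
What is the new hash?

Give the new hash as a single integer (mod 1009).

Answer: 1005

Derivation:
val('h') = 8, val('j') = 10
Position k = 3, exponent = n-1-k = 0
B^0 mod M = 5^0 mod 1009 = 1
Delta = (10 - 8) * 1 mod 1009 = 2
New hash = (1003 + 2) mod 1009 = 1005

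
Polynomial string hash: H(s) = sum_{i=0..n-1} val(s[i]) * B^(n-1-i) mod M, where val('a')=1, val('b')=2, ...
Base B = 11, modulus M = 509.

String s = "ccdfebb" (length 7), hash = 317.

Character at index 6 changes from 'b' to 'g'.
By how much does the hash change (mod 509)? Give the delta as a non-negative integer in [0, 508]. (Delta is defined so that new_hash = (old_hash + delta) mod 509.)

Answer: 5

Derivation:
Delta formula: (val(new) - val(old)) * B^(n-1-k) mod M
  val('g') - val('b') = 7 - 2 = 5
  B^(n-1-k) = 11^0 mod 509 = 1
  Delta = 5 * 1 mod 509 = 5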